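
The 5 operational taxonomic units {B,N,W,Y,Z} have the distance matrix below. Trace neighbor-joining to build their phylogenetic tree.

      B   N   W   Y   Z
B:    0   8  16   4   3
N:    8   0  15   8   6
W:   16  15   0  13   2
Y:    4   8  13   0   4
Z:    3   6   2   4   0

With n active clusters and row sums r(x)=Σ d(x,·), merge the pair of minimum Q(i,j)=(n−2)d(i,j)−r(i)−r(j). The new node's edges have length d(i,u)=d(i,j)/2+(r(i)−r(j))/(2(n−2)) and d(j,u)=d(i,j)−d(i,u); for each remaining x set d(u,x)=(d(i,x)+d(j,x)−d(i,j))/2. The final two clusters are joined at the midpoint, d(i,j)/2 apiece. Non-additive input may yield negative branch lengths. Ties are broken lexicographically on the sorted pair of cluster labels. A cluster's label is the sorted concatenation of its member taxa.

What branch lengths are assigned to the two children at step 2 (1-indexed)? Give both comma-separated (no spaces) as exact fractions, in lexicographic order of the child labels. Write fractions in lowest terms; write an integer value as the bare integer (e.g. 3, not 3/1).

1. join W+Z (d=2, Q=-55) ⇒ WZ; edges |W|=37/6, |Z|=-25/6
  updated: d(B,WZ)=17/2, d(N,WZ)=19/2, d(WZ,Y)=15/2
2. join B+Y (d=4, Q=-32) ⇒ BY; edges |B|=9/4, |Y|=7/4
  updated: d(BY,N)=6, d(BY,WZ)=6
3. join BY+N (d=6, Q=-43/2) ⇒ BNY; edges |BY|=5/4, |N|=19/4
  updated: d(BNY,WZ)=19/4
4. join BNY+WZ (d=19/4) ⇒ BNWYZ; edges |BNY|=19/8, |WZ|=19/8
final tree: (((B:9/4,Y:7/4):5/4,N:19/4):19/8,(W:37/6,Z:-25/6):19/8)
total length: 67/4

9/4,7/4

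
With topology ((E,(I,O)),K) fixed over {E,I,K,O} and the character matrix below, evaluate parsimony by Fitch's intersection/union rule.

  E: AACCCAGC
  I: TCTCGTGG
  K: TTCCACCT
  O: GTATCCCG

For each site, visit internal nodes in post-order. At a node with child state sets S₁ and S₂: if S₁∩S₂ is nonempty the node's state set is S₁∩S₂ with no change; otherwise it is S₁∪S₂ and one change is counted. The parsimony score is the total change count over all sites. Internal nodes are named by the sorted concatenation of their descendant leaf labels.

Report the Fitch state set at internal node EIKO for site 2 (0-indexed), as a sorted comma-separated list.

C

[col 0] IO: children I:{T}, O:{G} ∪→ {G,T}; cost 1
[col 0] EIO: children E:{A}, IO:{G,T} ∪→ {A,G,T}; cost 1
[col 0] EIKO: children EIO:{A,G,T}, K:{T} ∩→ {T}; cost 0
[col 1] IO: children I:{C}, O:{T} ∪→ {C,T}; cost 1
[col 1] EIO: children E:{A}, IO:{C,T} ∪→ {A,C,T}; cost 1
[col 1] EIKO: children EIO:{A,C,T}, K:{T} ∩→ {T}; cost 0
[col 2] IO: children I:{T}, O:{A} ∪→ {A,T}; cost 1
[col 2] EIO: children E:{C}, IO:{A,T} ∪→ {A,C,T}; cost 1
[col 2] EIKO: children EIO:{A,C,T}, K:{C} ∩→ {C}; cost 0
[col 3] IO: children I:{C}, O:{T} ∪→ {C,T}; cost 1
[col 3] EIO: children E:{C}, IO:{C,T} ∩→ {C}; cost 0
[col 3] EIKO: children EIO:{C}, K:{C} ∩→ {C}; cost 0
[col 4] IO: children I:{G}, O:{C} ∪→ {C,G}; cost 1
[col 4] EIO: children E:{C}, IO:{C,G} ∩→ {C}; cost 0
[col 4] EIKO: children EIO:{C}, K:{A} ∪→ {A,C}; cost 1
[col 5] IO: children I:{T}, O:{C} ∪→ {C,T}; cost 1
[col 5] EIO: children E:{A}, IO:{C,T} ∪→ {A,C,T}; cost 1
[col 5] EIKO: children EIO:{A,C,T}, K:{C} ∩→ {C}; cost 0
[col 6] IO: children I:{G}, O:{C} ∪→ {C,G}; cost 1
[col 6] EIO: children E:{G}, IO:{C,G} ∩→ {G}; cost 0
[col 6] EIKO: children EIO:{G}, K:{C} ∪→ {C,G}; cost 1
[col 7] IO: children I:{G}, O:{G} ∩→ {G}; cost 0
[col 7] EIO: children E:{C}, IO:{G} ∪→ {C,G}; cost 1
[col 7] EIKO: children EIO:{C,G}, K:{T} ∪→ {C,G,T}; cost 1
per-site changes: [2, 2, 2, 1, 2, 2, 2, 2]; total = 15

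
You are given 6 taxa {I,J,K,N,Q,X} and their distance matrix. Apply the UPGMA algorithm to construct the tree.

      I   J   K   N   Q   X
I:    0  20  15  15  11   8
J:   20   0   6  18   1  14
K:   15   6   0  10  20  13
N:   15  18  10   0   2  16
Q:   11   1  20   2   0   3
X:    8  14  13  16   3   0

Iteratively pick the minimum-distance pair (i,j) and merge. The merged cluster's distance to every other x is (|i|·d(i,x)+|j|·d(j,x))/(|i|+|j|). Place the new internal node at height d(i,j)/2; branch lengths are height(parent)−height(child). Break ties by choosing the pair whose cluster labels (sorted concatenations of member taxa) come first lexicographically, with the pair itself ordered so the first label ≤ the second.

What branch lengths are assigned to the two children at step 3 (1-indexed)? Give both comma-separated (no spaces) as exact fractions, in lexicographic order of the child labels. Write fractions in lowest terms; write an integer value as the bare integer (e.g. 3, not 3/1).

9/2,5

step 1: merge (J,Q) at d=1; branch lengths J→1/2, Q→1/2; new cluster JQ
  updated: d(I,JQ)=31/2, d(JQ,K)=13, d(JQ,N)=10, d(JQ,X)=17/2
step 2: merge (I,X) at d=8; branch lengths I→4, X→4; new cluster IX
  updated: d(IX,JQ)=12, d(IX,K)=14, d(IX,N)=31/2
step 3: merge (JQ,N) at d=10; branch lengths JQ→9/2, N→5; new cluster JNQ
  updated: d(IX,JNQ)=79/6, d(JNQ,K)=12
step 4: merge (JNQ,K) at d=12; branch lengths JNQ→1, K→6; new cluster JKNQ
  updated: d(IX,JKNQ)=107/8
step 5: merge (IX,JKNQ) at d=107/8; branch lengths IX→43/16, JKNQ→11/16; new cluster IJKNQX
final tree: ((I:4,X:4):43/16,(((J:1/2,Q:1/2):9/2,N:5):1,K:6):11/16)
total length: 231/8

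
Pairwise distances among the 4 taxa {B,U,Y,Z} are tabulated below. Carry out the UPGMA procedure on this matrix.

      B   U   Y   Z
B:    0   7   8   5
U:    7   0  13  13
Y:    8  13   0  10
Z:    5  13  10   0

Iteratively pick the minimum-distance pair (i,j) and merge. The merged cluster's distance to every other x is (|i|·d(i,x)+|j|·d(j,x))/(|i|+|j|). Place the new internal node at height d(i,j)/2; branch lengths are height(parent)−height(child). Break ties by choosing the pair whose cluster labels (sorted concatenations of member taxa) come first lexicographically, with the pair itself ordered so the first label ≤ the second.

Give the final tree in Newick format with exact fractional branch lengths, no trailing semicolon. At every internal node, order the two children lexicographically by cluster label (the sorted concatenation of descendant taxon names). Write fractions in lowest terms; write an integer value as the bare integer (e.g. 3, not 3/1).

step 1: merge (B,Z) at d=5; branch lengths B→5/2, Z→5/2; new cluster BZ
  updated: d(BZ,U)=10, d(BZ,Y)=9
step 2: merge (BZ,Y) at d=9; branch lengths BZ→2, Y→9/2; new cluster BYZ
  updated: d(BYZ,U)=11
step 3: merge (BYZ,U) at d=11; branch lengths BYZ→1, U→11/2; new cluster BUYZ
final tree: (((B:5/2,Z:5/2):2,Y:9/2):1,U:11/2)
total length: 18

(((B:5/2,Z:5/2):2,Y:9/2):1,U:11/2)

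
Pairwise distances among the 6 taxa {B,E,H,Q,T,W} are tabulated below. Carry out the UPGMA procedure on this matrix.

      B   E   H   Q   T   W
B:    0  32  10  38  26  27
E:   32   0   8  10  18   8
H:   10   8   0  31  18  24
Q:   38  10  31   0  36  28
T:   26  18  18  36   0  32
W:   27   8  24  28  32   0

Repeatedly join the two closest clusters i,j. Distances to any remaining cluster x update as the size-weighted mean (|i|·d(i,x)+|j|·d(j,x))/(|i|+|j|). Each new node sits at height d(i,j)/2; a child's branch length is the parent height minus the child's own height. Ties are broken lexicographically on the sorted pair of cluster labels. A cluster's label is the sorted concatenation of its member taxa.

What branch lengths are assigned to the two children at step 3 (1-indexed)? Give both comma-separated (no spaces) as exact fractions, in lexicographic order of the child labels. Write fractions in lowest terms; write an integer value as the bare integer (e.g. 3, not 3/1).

1. join E+H (d=8) ⇒ EH; edges |E|=4, |H|=4
  updated: d(B,EH)=21, d(EH,Q)=41/2, d(EH,T)=18, d(EH,W)=16
2. join EH+W (d=16) ⇒ EHW; edges |EH|=4, |W|=8
  updated: d(B,EHW)=23, d(EHW,Q)=23, d(EHW,T)=68/3
3. join EHW+T (d=68/3) ⇒ EHTW; edges |EHW|=10/3, |T|=34/3
  updated: d(B,EHTW)=95/4, d(EHTW,Q)=105/4
4. join B+EHTW (d=95/4) ⇒ BEHTW; edges |B|=95/8, |EHTW|=13/24
  updated: d(BEHTW,Q)=143/5
5. join BEHTW+Q (d=143/5) ⇒ BEHQTW; edges |BEHTW|=97/40, |Q|=143/10
final tree: ((B:95/8,(((E:4,H:4):4,W:8):10/3,T:34/3):13/24):97/40,Q:143/10)
total length: 7657/120

10/3,34/3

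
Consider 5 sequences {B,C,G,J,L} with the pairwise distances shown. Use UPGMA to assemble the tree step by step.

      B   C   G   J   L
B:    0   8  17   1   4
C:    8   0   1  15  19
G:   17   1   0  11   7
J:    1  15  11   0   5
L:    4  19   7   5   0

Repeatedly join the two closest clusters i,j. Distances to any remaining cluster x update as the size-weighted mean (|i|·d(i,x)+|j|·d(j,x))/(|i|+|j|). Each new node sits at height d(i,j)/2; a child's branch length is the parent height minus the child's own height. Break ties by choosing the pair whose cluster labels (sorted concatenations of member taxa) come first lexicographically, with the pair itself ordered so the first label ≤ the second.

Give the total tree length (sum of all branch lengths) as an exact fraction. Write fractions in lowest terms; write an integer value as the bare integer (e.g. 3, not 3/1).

193/12

step 1: merge (B,J) at d=1; branch lengths B→1/2, J→1/2; new cluster BJ
  updated: d(BJ,C)=23/2, d(BJ,G)=14, d(BJ,L)=9/2
step 2: merge (C,G) at d=1; branch lengths C→1/2, G→1/2; new cluster CG
  updated: d(BJ,CG)=51/4, d(CG,L)=13
step 3: merge (BJ,L) at d=9/2; branch lengths BJ→7/4, L→9/4; new cluster BJL
  updated: d(BJL,CG)=77/6
step 4: merge (BJL,CG) at d=77/6; branch lengths BJL→25/6, CG→71/12; new cluster BCGJL
final tree: (((B:1/2,J:1/2):7/4,L:9/4):25/6,(C:1/2,G:1/2):71/12)
total length: 193/12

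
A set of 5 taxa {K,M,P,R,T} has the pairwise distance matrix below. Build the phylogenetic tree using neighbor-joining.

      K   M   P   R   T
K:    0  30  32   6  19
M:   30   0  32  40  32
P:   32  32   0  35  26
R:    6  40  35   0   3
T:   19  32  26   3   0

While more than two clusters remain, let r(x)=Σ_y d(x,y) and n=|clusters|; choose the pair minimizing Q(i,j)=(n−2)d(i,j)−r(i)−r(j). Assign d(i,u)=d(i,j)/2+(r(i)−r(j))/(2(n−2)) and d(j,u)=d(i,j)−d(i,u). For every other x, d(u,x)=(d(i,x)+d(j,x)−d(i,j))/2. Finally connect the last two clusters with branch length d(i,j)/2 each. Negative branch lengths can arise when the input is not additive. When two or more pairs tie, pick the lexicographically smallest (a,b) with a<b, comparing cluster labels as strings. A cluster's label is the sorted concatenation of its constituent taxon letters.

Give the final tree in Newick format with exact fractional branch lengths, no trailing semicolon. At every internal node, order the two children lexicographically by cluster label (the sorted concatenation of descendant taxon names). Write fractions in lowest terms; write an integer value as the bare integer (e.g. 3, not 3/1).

(((K:41/8,(M:35/2,P:29/2):79/8):47/8,R:3/8):21/16,T:21/16)

iteration 1: select M,P (d=32, Q=-163); attach at lengths (35/2, 29/2); label the merged cluster MP
  updated: d(K,MP)=15, d(MP,R)=43/2, d(MP,T)=13
iteration 2: select K,MP (d=15, Q=-119/2); attach at lengths (41/8, 79/8); label the merged cluster KMP
  updated: d(KMP,R)=25/4, d(KMP,T)=17/2
iteration 3: select KMP,R (d=25/4, Q=-71/4); attach at lengths (47/8, 3/8); label the merged cluster KMPR
  updated: d(KMPR,T)=21/8
iteration 4: select KMPR,T (d=21/8); attach at lengths (21/16, 21/16); label the merged cluster KMPRT
final tree: (((K:41/8,(M:35/2,P:29/2):79/8):47/8,R:3/8):21/16,T:21/16)
total length: 447/8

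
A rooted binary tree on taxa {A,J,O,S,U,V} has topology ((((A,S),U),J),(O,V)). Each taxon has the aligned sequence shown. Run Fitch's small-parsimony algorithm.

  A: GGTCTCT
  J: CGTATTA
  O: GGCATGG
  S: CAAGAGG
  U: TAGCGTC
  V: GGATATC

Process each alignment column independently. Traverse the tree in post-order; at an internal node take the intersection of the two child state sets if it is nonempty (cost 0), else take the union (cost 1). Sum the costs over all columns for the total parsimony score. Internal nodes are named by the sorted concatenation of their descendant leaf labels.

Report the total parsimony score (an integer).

22

AS@0: {G} ∪ {C} = {C,G} (union, +1)
ASU@0: {C,G} ∪ {T} = {C,G,T} (union, +1)
AJSU@0: {C,G,T} ∩ {C} = {C} (intersection, +0)
OV@0: {G} ∩ {G} = {G} (intersection, +0)
AJOSUV@0: {C} ∪ {G} = {C,G} (union, +1)
AS@1: {G} ∪ {A} = {A,G} (union, +1)
ASU@1: {A,G} ∩ {A} = {A} (intersection, +0)
AJSU@1: {A} ∪ {G} = {A,G} (union, +1)
OV@1: {G} ∩ {G} = {G} (intersection, +0)
AJOSUV@1: {A,G} ∩ {G} = {G} (intersection, +0)
AS@2: {T} ∪ {A} = {A,T} (union, +1)
ASU@2: {A,T} ∪ {G} = {A,G,T} (union, +1)
AJSU@2: {A,G,T} ∩ {T} = {T} (intersection, +0)
OV@2: {C} ∪ {A} = {A,C} (union, +1)
AJOSUV@2: {T} ∪ {A,C} = {A,C,T} (union, +1)
AS@3: {C} ∪ {G} = {C,G} (union, +1)
ASU@3: {C,G} ∩ {C} = {C} (intersection, +0)
AJSU@3: {C} ∪ {A} = {A,C} (union, +1)
OV@3: {A} ∪ {T} = {A,T} (union, +1)
AJOSUV@3: {A,C} ∩ {A,T} = {A} (intersection, +0)
AS@4: {T} ∪ {A} = {A,T} (union, +1)
ASU@4: {A,T} ∪ {G} = {A,G,T} (union, +1)
AJSU@4: {A,G,T} ∩ {T} = {T} (intersection, +0)
OV@4: {T} ∪ {A} = {A,T} (union, +1)
AJOSUV@4: {T} ∩ {A,T} = {T} (intersection, +0)
AS@5: {C} ∪ {G} = {C,G} (union, +1)
ASU@5: {C,G} ∪ {T} = {C,G,T} (union, +1)
AJSU@5: {C,G,T} ∩ {T} = {T} (intersection, +0)
OV@5: {G} ∪ {T} = {G,T} (union, +1)
AJOSUV@5: {T} ∩ {G,T} = {T} (intersection, +0)
AS@6: {T} ∪ {G} = {G,T} (union, +1)
ASU@6: {G,T} ∪ {C} = {C,G,T} (union, +1)
AJSU@6: {C,G,T} ∪ {A} = {A,C,G,T} (union, +1)
OV@6: {G} ∪ {C} = {C,G} (union, +1)
AJOSUV@6: {A,C,G,T} ∩ {C,G} = {C,G} (intersection, +0)
per-site changes: [3, 2, 4, 3, 3, 3, 4]; total = 22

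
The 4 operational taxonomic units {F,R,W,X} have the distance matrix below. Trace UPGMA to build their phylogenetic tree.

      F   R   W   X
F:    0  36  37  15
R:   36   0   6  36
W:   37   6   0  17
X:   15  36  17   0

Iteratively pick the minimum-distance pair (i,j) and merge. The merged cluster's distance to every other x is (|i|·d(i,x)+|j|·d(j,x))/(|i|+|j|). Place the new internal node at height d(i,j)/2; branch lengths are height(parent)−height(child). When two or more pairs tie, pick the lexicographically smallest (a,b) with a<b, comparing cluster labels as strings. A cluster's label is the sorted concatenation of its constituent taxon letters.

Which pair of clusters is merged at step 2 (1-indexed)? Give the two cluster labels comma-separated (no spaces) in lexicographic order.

iteration 1: select R,W (d=6); attach at lengths (3, 3); label the merged cluster RW
  updated: d(F,RW)=73/2, d(RW,X)=53/2
iteration 2: select F,X (d=15); attach at lengths (15/2, 15/2); label the merged cluster FX
  updated: d(FX,RW)=63/2
iteration 3: select FX,RW (d=63/2); attach at lengths (33/4, 51/4); label the merged cluster FRWX
final tree: ((F:15/2,X:15/2):33/4,(R:3,W:3):51/4)
total length: 42

F,X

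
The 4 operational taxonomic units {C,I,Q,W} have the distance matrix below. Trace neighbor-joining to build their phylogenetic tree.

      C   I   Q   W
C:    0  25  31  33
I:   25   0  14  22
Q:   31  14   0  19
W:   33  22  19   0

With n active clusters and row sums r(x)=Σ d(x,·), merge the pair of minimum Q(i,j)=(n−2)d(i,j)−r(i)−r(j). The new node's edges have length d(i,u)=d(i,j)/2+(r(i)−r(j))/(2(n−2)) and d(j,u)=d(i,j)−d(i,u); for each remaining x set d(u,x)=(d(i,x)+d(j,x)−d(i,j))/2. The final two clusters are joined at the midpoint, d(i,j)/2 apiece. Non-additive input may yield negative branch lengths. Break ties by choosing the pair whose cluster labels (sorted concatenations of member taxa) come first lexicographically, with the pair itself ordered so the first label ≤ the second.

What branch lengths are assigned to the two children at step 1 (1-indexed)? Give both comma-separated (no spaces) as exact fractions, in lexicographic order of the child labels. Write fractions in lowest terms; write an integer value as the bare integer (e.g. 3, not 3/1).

step 1: merge (C,I) at d=25, Q=-100; branch lengths C→39/2, I→11/2; new cluster CI
  updated: d(CI,Q)=10, d(CI,W)=15
step 2: merge (CI,Q) at d=10, Q=-44; branch lengths CI→3, Q→7; new cluster CIQ
  updated: d(CIQ,W)=12
step 3: merge (CIQ,W) at d=12; branch lengths CIQ→6, W→6; new cluster CIQW
final tree: (((C:39/2,I:11/2):3,Q:7):6,W:6)
total length: 47

39/2,11/2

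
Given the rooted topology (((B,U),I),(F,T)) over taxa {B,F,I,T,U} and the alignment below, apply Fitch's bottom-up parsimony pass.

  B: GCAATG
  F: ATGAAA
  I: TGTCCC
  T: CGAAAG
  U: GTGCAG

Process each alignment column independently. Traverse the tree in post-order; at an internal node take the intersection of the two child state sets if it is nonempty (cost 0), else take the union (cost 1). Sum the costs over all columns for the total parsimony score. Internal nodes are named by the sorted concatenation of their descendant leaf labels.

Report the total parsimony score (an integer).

BU@0: {G} ∩ {G} = {G} (intersection, +0)
BIU@0: {G} ∪ {T} = {G,T} (union, +1)
FT@0: {A} ∪ {C} = {A,C} (union, +1)
BFITU@0: {G,T} ∪ {A,C} = {A,C,G,T} (union, +1)
BU@1: {C} ∪ {T} = {C,T} (union, +1)
BIU@1: {C,T} ∪ {G} = {C,G,T} (union, +1)
FT@1: {T} ∪ {G} = {G,T} (union, +1)
BFITU@1: {C,G,T} ∩ {G,T} = {G,T} (intersection, +0)
BU@2: {A} ∪ {G} = {A,G} (union, +1)
BIU@2: {A,G} ∪ {T} = {A,G,T} (union, +1)
FT@2: {G} ∪ {A} = {A,G} (union, +1)
BFITU@2: {A,G,T} ∩ {A,G} = {A,G} (intersection, +0)
BU@3: {A} ∪ {C} = {A,C} (union, +1)
BIU@3: {A,C} ∩ {C} = {C} (intersection, +0)
FT@3: {A} ∩ {A} = {A} (intersection, +0)
BFITU@3: {C} ∪ {A} = {A,C} (union, +1)
BU@4: {T} ∪ {A} = {A,T} (union, +1)
BIU@4: {A,T} ∪ {C} = {A,C,T} (union, +1)
FT@4: {A} ∩ {A} = {A} (intersection, +0)
BFITU@4: {A,C,T} ∩ {A} = {A} (intersection, +0)
BU@5: {G} ∩ {G} = {G} (intersection, +0)
BIU@5: {G} ∪ {C} = {C,G} (union, +1)
FT@5: {A} ∪ {G} = {A,G} (union, +1)
BFITU@5: {C,G} ∩ {A,G} = {G} (intersection, +0)
per-site changes: [3, 3, 3, 2, 2, 2]; total = 15

15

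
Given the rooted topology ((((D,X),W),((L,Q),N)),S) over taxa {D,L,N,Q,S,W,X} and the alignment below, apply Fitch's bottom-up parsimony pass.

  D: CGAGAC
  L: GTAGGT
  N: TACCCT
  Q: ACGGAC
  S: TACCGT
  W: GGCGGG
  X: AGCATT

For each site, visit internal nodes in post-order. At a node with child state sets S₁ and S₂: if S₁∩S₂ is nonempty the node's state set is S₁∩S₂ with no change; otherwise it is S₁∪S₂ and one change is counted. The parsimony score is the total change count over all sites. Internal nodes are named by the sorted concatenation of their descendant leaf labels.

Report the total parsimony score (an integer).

DX@0: {C} ∪ {A} = {A,C} (union, +1)
DWX@0: {A,C} ∪ {G} = {A,C,G} (union, +1)
LQ@0: {G} ∪ {A} = {A,G} (union, +1)
LNQ@0: {A,G} ∪ {T} = {A,G,T} (union, +1)
DLNQWX@0: {A,C,G} ∩ {A,G,T} = {A,G} (intersection, +0)
DLNQSWX@0: {A,G} ∪ {T} = {A,G,T} (union, +1)
DX@1: {G} ∩ {G} = {G} (intersection, +0)
DWX@1: {G} ∩ {G} = {G} (intersection, +0)
LQ@1: {T} ∪ {C} = {C,T} (union, +1)
LNQ@1: {C,T} ∪ {A} = {A,C,T} (union, +1)
DLNQWX@1: {G} ∪ {A,C,T} = {A,C,G,T} (union, +1)
DLNQSWX@1: {A,C,G,T} ∩ {A} = {A} (intersection, +0)
DX@2: {A} ∪ {C} = {A,C} (union, +1)
DWX@2: {A,C} ∩ {C} = {C} (intersection, +0)
LQ@2: {A} ∪ {G} = {A,G} (union, +1)
LNQ@2: {A,G} ∪ {C} = {A,C,G} (union, +1)
DLNQWX@2: {C} ∩ {A,C,G} = {C} (intersection, +0)
DLNQSWX@2: {C} ∩ {C} = {C} (intersection, +0)
DX@3: {G} ∪ {A} = {A,G} (union, +1)
DWX@3: {A,G} ∩ {G} = {G} (intersection, +0)
LQ@3: {G} ∩ {G} = {G} (intersection, +0)
LNQ@3: {G} ∪ {C} = {C,G} (union, +1)
DLNQWX@3: {G} ∩ {C,G} = {G} (intersection, +0)
DLNQSWX@3: {G} ∪ {C} = {C,G} (union, +1)
DX@4: {A} ∪ {T} = {A,T} (union, +1)
DWX@4: {A,T} ∪ {G} = {A,G,T} (union, +1)
LQ@4: {G} ∪ {A} = {A,G} (union, +1)
LNQ@4: {A,G} ∪ {C} = {A,C,G} (union, +1)
DLNQWX@4: {A,G,T} ∩ {A,C,G} = {A,G} (intersection, +0)
DLNQSWX@4: {A,G} ∩ {G} = {G} (intersection, +0)
DX@5: {C} ∪ {T} = {C,T} (union, +1)
DWX@5: {C,T} ∪ {G} = {C,G,T} (union, +1)
LQ@5: {T} ∪ {C} = {C,T} (union, +1)
LNQ@5: {C,T} ∩ {T} = {T} (intersection, +0)
DLNQWX@5: {C,G,T} ∩ {T} = {T} (intersection, +0)
DLNQSWX@5: {T} ∩ {T} = {T} (intersection, +0)
per-site changes: [5, 3, 3, 3, 4, 3]; total = 21

21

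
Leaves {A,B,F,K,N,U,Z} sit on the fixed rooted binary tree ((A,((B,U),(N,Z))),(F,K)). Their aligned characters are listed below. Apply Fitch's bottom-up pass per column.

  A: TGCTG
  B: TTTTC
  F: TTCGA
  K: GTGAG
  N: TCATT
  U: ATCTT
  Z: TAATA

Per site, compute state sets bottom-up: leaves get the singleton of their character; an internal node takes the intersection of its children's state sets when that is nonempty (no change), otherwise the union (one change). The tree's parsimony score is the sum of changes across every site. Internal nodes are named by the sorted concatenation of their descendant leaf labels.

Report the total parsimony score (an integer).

BU@0: {T} ∪ {A} = {A,T} (union, +1)
NZ@0: {T} ∩ {T} = {T} (intersection, +0)
BNUZ@0: {A,T} ∩ {T} = {T} (intersection, +0)
ABNUZ@0: {T} ∩ {T} = {T} (intersection, +0)
FK@0: {T} ∪ {G} = {G,T} (union, +1)
ABFKNUZ@0: {T} ∩ {G,T} = {T} (intersection, +0)
BU@1: {T} ∩ {T} = {T} (intersection, +0)
NZ@1: {C} ∪ {A} = {A,C} (union, +1)
BNUZ@1: {T} ∪ {A,C} = {A,C,T} (union, +1)
ABNUZ@1: {G} ∪ {A,C,T} = {A,C,G,T} (union, +1)
FK@1: {T} ∩ {T} = {T} (intersection, +0)
ABFKNUZ@1: {A,C,G,T} ∩ {T} = {T} (intersection, +0)
BU@2: {T} ∪ {C} = {C,T} (union, +1)
NZ@2: {A} ∩ {A} = {A} (intersection, +0)
BNUZ@2: {C,T} ∪ {A} = {A,C,T} (union, +1)
ABNUZ@2: {C} ∩ {A,C,T} = {C} (intersection, +0)
FK@2: {C} ∪ {G} = {C,G} (union, +1)
ABFKNUZ@2: {C} ∩ {C,G} = {C} (intersection, +0)
BU@3: {T} ∩ {T} = {T} (intersection, +0)
NZ@3: {T} ∩ {T} = {T} (intersection, +0)
BNUZ@3: {T} ∩ {T} = {T} (intersection, +0)
ABNUZ@3: {T} ∩ {T} = {T} (intersection, +0)
FK@3: {G} ∪ {A} = {A,G} (union, +1)
ABFKNUZ@3: {T} ∪ {A,G} = {A,G,T} (union, +1)
BU@4: {C} ∪ {T} = {C,T} (union, +1)
NZ@4: {T} ∪ {A} = {A,T} (union, +1)
BNUZ@4: {C,T} ∩ {A,T} = {T} (intersection, +0)
ABNUZ@4: {G} ∪ {T} = {G,T} (union, +1)
FK@4: {A} ∪ {G} = {A,G} (union, +1)
ABFKNUZ@4: {G,T} ∩ {A,G} = {G} (intersection, +0)
per-site changes: [2, 3, 3, 2, 4]; total = 14

14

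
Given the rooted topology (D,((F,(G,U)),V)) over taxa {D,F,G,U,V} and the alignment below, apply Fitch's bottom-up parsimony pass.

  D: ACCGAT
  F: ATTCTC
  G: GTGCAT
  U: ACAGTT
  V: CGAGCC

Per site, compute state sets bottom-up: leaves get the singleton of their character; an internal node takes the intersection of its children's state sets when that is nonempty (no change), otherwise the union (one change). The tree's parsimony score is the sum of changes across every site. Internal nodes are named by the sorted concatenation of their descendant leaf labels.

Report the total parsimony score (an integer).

[col 0] GU: children G:{G}, U:{A} ∪→ {A,G}; cost 1
[col 0] FGU: children F:{A}, GU:{A,G} ∩→ {A}; cost 0
[col 0] FGUV: children FGU:{A}, V:{C} ∪→ {A,C}; cost 1
[col 0] DFGUV: children D:{A}, FGUV:{A,C} ∩→ {A}; cost 0
[col 1] GU: children G:{T}, U:{C} ∪→ {C,T}; cost 1
[col 1] FGU: children F:{T}, GU:{C,T} ∩→ {T}; cost 0
[col 1] FGUV: children FGU:{T}, V:{G} ∪→ {G,T}; cost 1
[col 1] DFGUV: children D:{C}, FGUV:{G,T} ∪→ {C,G,T}; cost 1
[col 2] GU: children G:{G}, U:{A} ∪→ {A,G}; cost 1
[col 2] FGU: children F:{T}, GU:{A,G} ∪→ {A,G,T}; cost 1
[col 2] FGUV: children FGU:{A,G,T}, V:{A} ∩→ {A}; cost 0
[col 2] DFGUV: children D:{C}, FGUV:{A} ∪→ {A,C}; cost 1
[col 3] GU: children G:{C}, U:{G} ∪→ {C,G}; cost 1
[col 3] FGU: children F:{C}, GU:{C,G} ∩→ {C}; cost 0
[col 3] FGUV: children FGU:{C}, V:{G} ∪→ {C,G}; cost 1
[col 3] DFGUV: children D:{G}, FGUV:{C,G} ∩→ {G}; cost 0
[col 4] GU: children G:{A}, U:{T} ∪→ {A,T}; cost 1
[col 4] FGU: children F:{T}, GU:{A,T} ∩→ {T}; cost 0
[col 4] FGUV: children FGU:{T}, V:{C} ∪→ {C,T}; cost 1
[col 4] DFGUV: children D:{A}, FGUV:{C,T} ∪→ {A,C,T}; cost 1
[col 5] GU: children G:{T}, U:{T} ∩→ {T}; cost 0
[col 5] FGU: children F:{C}, GU:{T} ∪→ {C,T}; cost 1
[col 5] FGUV: children FGU:{C,T}, V:{C} ∩→ {C}; cost 0
[col 5] DFGUV: children D:{T}, FGUV:{C} ∪→ {C,T}; cost 1
per-site changes: [2, 3, 3, 2, 3, 2]; total = 15

15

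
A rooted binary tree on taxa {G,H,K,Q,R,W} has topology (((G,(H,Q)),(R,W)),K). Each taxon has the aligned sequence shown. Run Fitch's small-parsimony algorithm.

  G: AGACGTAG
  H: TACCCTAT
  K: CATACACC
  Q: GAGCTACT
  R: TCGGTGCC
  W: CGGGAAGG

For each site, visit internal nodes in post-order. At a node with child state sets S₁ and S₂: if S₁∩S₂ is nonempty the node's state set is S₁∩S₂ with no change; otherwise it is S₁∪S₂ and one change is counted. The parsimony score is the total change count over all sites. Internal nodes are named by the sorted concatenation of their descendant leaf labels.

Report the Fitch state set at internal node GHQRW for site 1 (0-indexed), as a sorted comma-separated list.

G

HQ@0: {T} ∪ {G} = {G,T} (union, +1)
GHQ@0: {A} ∪ {G,T} = {A,G,T} (union, +1)
RW@0: {T} ∪ {C} = {C,T} (union, +1)
GHQRW@0: {A,G,T} ∩ {C,T} = {T} (intersection, +0)
GHKQRW@0: {T} ∪ {C} = {C,T} (union, +1)
HQ@1: {A} ∩ {A} = {A} (intersection, +0)
GHQ@1: {G} ∪ {A} = {A,G} (union, +1)
RW@1: {C} ∪ {G} = {C,G} (union, +1)
GHQRW@1: {A,G} ∩ {C,G} = {G} (intersection, +0)
GHKQRW@1: {G} ∪ {A} = {A,G} (union, +1)
HQ@2: {C} ∪ {G} = {C,G} (union, +1)
GHQ@2: {A} ∪ {C,G} = {A,C,G} (union, +1)
RW@2: {G} ∩ {G} = {G} (intersection, +0)
GHQRW@2: {A,C,G} ∩ {G} = {G} (intersection, +0)
GHKQRW@2: {G} ∪ {T} = {G,T} (union, +1)
HQ@3: {C} ∩ {C} = {C} (intersection, +0)
GHQ@3: {C} ∩ {C} = {C} (intersection, +0)
RW@3: {G} ∩ {G} = {G} (intersection, +0)
GHQRW@3: {C} ∪ {G} = {C,G} (union, +1)
GHKQRW@3: {C,G} ∪ {A} = {A,C,G} (union, +1)
HQ@4: {C} ∪ {T} = {C,T} (union, +1)
GHQ@4: {G} ∪ {C,T} = {C,G,T} (union, +1)
RW@4: {T} ∪ {A} = {A,T} (union, +1)
GHQRW@4: {C,G,T} ∩ {A,T} = {T} (intersection, +0)
GHKQRW@4: {T} ∪ {C} = {C,T} (union, +1)
HQ@5: {T} ∪ {A} = {A,T} (union, +1)
GHQ@5: {T} ∩ {A,T} = {T} (intersection, +0)
RW@5: {G} ∪ {A} = {A,G} (union, +1)
GHQRW@5: {T} ∪ {A,G} = {A,G,T} (union, +1)
GHKQRW@5: {A,G,T} ∩ {A} = {A} (intersection, +0)
HQ@6: {A} ∪ {C} = {A,C} (union, +1)
GHQ@6: {A} ∩ {A,C} = {A} (intersection, +0)
RW@6: {C} ∪ {G} = {C,G} (union, +1)
GHQRW@6: {A} ∪ {C,G} = {A,C,G} (union, +1)
GHKQRW@6: {A,C,G} ∩ {C} = {C} (intersection, +0)
HQ@7: {T} ∩ {T} = {T} (intersection, +0)
GHQ@7: {G} ∪ {T} = {G,T} (union, +1)
RW@7: {C} ∪ {G} = {C,G} (union, +1)
GHQRW@7: {G,T} ∩ {C,G} = {G} (intersection, +0)
GHKQRW@7: {G} ∪ {C} = {C,G} (union, +1)
per-site changes: [4, 3, 3, 2, 4, 3, 3, 3]; total = 25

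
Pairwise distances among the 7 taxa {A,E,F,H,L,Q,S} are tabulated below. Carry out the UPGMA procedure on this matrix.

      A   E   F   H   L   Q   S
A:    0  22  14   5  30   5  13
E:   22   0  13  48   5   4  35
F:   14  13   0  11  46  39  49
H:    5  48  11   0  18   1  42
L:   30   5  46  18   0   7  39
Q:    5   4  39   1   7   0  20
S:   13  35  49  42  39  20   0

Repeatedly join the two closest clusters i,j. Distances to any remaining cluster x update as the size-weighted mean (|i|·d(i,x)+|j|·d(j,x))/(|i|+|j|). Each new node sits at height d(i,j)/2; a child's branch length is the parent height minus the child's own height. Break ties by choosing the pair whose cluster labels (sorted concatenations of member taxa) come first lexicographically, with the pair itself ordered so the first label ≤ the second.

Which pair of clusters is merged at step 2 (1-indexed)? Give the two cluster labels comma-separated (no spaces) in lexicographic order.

step 1: merge (H,Q) at d=1; branch lengths H→1/2, Q→1/2; new cluster HQ
  updated: d(A,HQ)=5, d(E,HQ)=26, d(F,HQ)=25, d(HQ,L)=25/2, d(HQ,S)=31
step 2: merge (A,HQ) at d=5; branch lengths A→5/2, HQ→2; new cluster AHQ
  updated: d(AHQ,E)=74/3, d(AHQ,F)=64/3, d(AHQ,L)=55/3, d(AHQ,S)=25
step 3: merge (E,L) at d=5; branch lengths E→5/2, L→5/2; new cluster EL
  updated: d(AHQ,EL)=43/2, d(EL,F)=59/2, d(EL,S)=37
step 4: merge (AHQ,F) at d=64/3; branch lengths AHQ→49/6, F→32/3; new cluster AFHQ
  updated: d(AFHQ,EL)=47/2, d(AFHQ,S)=31
step 5: merge (AFHQ,EL) at d=47/2; branch lengths AFHQ→13/12, EL→37/4; new cluster AEFHLQ
  updated: d(AEFHLQ,S)=33
step 6: merge (AEFHLQ,S) at d=33; branch lengths AEFHLQ→19/4, S→33/2; new cluster AEFHLQS
final tree: ((((A:5/2,(H:1/2,Q:1/2):2):49/6,F:32/3):13/12,(E:5/2,L:5/2):37/4):19/4,S:33/2)
total length: 731/12

A,HQ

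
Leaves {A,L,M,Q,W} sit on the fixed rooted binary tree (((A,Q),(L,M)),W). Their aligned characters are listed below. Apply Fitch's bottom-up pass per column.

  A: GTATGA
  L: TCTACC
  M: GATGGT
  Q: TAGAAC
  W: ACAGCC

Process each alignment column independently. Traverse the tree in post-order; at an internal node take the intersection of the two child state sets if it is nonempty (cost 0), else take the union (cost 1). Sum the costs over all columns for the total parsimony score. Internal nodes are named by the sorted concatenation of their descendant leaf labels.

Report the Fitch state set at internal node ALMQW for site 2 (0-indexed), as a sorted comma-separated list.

AQ@0: {G} ∪ {T} = {G,T} (union, +1)
LM@0: {T} ∪ {G} = {G,T} (union, +1)
ALMQ@0: {G,T} ∩ {G,T} = {G,T} (intersection, +0)
ALMQW@0: {G,T} ∪ {A} = {A,G,T} (union, +1)
AQ@1: {T} ∪ {A} = {A,T} (union, +1)
LM@1: {C} ∪ {A} = {A,C} (union, +1)
ALMQ@1: {A,T} ∩ {A,C} = {A} (intersection, +0)
ALMQW@1: {A} ∪ {C} = {A,C} (union, +1)
AQ@2: {A} ∪ {G} = {A,G} (union, +1)
LM@2: {T} ∩ {T} = {T} (intersection, +0)
ALMQ@2: {A,G} ∪ {T} = {A,G,T} (union, +1)
ALMQW@2: {A,G,T} ∩ {A} = {A} (intersection, +0)
AQ@3: {T} ∪ {A} = {A,T} (union, +1)
LM@3: {A} ∪ {G} = {A,G} (union, +1)
ALMQ@3: {A,T} ∩ {A,G} = {A} (intersection, +0)
ALMQW@3: {A} ∪ {G} = {A,G} (union, +1)
AQ@4: {G} ∪ {A} = {A,G} (union, +1)
LM@4: {C} ∪ {G} = {C,G} (union, +1)
ALMQ@4: {A,G} ∩ {C,G} = {G} (intersection, +0)
ALMQW@4: {G} ∪ {C} = {C,G} (union, +1)
AQ@5: {A} ∪ {C} = {A,C} (union, +1)
LM@5: {C} ∪ {T} = {C,T} (union, +1)
ALMQ@5: {A,C} ∩ {C,T} = {C} (intersection, +0)
ALMQW@5: {C} ∩ {C} = {C} (intersection, +0)
per-site changes: [3, 3, 2, 3, 3, 2]; total = 16

A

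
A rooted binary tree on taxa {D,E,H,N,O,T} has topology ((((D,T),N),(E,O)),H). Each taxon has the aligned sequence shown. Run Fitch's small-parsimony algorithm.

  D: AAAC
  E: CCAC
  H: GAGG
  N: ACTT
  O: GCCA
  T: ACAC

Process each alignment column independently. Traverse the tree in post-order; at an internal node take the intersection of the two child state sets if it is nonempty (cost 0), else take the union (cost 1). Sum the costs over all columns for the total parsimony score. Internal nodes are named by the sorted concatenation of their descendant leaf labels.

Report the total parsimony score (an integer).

10

site 0, node DT: D={A} ∩ T={A} → {A} (+0)
site 0, node DNT: DT={A} ∩ N={A} → {A} (+0)
site 0, node EO: E={C} ∪ O={G} → {C,G} (+1)
site 0, node DENOT: DNT={A} ∪ EO={C,G} → {A,C,G} (+1)
site 0, node DEHNOT: DENOT={A,C,G} ∩ H={G} → {G} (+0)
site 1, node DT: D={A} ∪ T={C} → {A,C} (+1)
site 1, node DNT: DT={A,C} ∩ N={C} → {C} (+0)
site 1, node EO: E={C} ∩ O={C} → {C} (+0)
site 1, node DENOT: DNT={C} ∩ EO={C} → {C} (+0)
site 1, node DEHNOT: DENOT={C} ∪ H={A} → {A,C} (+1)
site 2, node DT: D={A} ∩ T={A} → {A} (+0)
site 2, node DNT: DT={A} ∪ N={T} → {A,T} (+1)
site 2, node EO: E={A} ∪ O={C} → {A,C} (+1)
site 2, node DENOT: DNT={A,T} ∩ EO={A,C} → {A} (+0)
site 2, node DEHNOT: DENOT={A} ∪ H={G} → {A,G} (+1)
site 3, node DT: D={C} ∩ T={C} → {C} (+0)
site 3, node DNT: DT={C} ∪ N={T} → {C,T} (+1)
site 3, node EO: E={C} ∪ O={A} → {A,C} (+1)
site 3, node DENOT: DNT={C,T} ∩ EO={A,C} → {C} (+0)
site 3, node DEHNOT: DENOT={C} ∪ H={G} → {C,G} (+1)
per-site changes: [2, 2, 3, 3]; total = 10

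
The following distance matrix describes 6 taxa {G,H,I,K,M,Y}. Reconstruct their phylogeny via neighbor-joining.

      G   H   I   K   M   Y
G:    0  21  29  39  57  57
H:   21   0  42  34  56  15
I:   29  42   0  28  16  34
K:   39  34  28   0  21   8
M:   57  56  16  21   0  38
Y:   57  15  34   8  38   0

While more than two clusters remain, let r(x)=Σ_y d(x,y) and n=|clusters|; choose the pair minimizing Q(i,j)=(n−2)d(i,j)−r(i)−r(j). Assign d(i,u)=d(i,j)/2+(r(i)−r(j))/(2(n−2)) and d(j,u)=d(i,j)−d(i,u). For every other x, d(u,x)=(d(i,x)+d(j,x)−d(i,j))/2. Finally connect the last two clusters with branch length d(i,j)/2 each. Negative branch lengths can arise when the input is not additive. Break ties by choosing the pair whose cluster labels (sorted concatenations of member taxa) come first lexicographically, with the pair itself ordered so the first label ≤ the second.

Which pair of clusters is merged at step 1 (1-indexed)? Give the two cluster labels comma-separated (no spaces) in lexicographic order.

G,H

1. join G+H (d=21, Q=-287) ⇒ GH; edges |G|=119/8, |H|=49/8
  updated: d(GH,I)=25, d(GH,K)=26, d(GH,M)=46, d(GH,Y)=51/2
2. join I+M (d=16, Q=-176) ⇒ IM; edges |I|=5, |M|=11
  updated: d(GH,IM)=55/2, d(IM,K)=33/2, d(IM,Y)=28
3. join GH+IM (d=55/2, Q=-96) ⇒ GHIM; edges |GH|=31/2, |IM|=12
  updated: d(GHIM,K)=15/2, d(GHIM,Y)=13
4. join GHIM+K (d=15/2, Q=-57/2) ⇒ GHIKM; edges |GHIM|=25/4, |K|=5/4
  updated: d(GHIKM,Y)=27/4
5. join GHIKM+Y (d=27/4) ⇒ GHIKMY; edges |GHIKM|=27/8, |Y|=27/8
final tree: ((((G:119/8,H:49/8):31/2,(I:5,M:11):12):25/4,K:5/4):27/8,Y:27/8)
total length: 315/4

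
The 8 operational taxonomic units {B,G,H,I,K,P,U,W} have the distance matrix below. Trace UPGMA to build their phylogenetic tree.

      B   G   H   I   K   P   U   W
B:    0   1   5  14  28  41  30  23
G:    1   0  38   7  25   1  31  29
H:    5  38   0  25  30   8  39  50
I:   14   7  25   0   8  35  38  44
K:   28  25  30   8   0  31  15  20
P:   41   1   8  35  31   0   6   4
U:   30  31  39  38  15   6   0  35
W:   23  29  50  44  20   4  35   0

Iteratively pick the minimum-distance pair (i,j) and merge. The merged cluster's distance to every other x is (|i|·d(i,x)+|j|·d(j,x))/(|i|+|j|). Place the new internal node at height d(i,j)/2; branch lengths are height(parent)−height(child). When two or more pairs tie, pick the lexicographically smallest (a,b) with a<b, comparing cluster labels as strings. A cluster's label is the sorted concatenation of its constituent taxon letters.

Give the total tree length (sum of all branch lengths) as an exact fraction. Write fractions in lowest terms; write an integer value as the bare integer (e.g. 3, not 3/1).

269/4

step 1: merge (B,G) at d=1; branch lengths B→1/2, G→1/2; new cluster BG
  updated: d(BG,H)=43/2, d(BG,I)=21/2, d(BG,K)=53/2, d(BG,P)=21, d(BG,U)=61/2, d(BG,W)=26
step 2: merge (P,W) at d=4; branch lengths P→2, W→2; new cluster PW
  updated: d(BG,PW)=47/2, d(H,PW)=29, d(I,PW)=79/2, d(K,PW)=51/2, d(PW,U)=41/2
step 3: merge (I,K) at d=8; branch lengths I→4, K→4; new cluster IK
  updated: d(BG,IK)=37/2, d(H,IK)=55/2, d(IK,PW)=65/2, d(IK,U)=53/2
step 4: merge (BG,IK) at d=37/2; branch lengths BG→35/4, IK→21/4; new cluster BGIK
  updated: d(BGIK,H)=49/2, d(BGIK,PW)=28, d(BGIK,U)=57/2
step 5: merge (PW,U) at d=41/2; branch lengths PW→33/4, U→41/4; new cluster PUW
  updated: d(BGIK,PUW)=169/6, d(H,PUW)=97/3
step 6: merge (BGIK,H) at d=49/2; branch lengths BGIK→3, H→49/4; new cluster BGHIK
  updated: d(BGHIK,PUW)=29
step 7: merge (BGHIK,PUW) at d=29; branch lengths BGHIK→9/4, PUW→17/4; new cluster BGHIKPUW
final tree: ((((B:1/2,G:1/2):35/4,(I:4,K:4):21/4):3,H:49/4):9/4,((P:2,W:2):33/4,U:41/4):17/4)
total length: 269/4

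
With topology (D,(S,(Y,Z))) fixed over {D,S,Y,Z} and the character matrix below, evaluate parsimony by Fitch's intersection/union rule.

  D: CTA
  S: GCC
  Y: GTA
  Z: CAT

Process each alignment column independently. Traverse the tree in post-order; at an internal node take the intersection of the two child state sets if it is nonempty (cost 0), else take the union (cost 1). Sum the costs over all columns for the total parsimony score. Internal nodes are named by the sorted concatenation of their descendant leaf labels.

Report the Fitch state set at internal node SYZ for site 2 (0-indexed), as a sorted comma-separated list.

site 0, node YZ: Y={G} ∪ Z={C} → {C,G} (+1)
site 0, node SYZ: S={G} ∩ YZ={C,G} → {G} (+0)
site 0, node DSYZ: D={C} ∪ SYZ={G} → {C,G} (+1)
site 1, node YZ: Y={T} ∪ Z={A} → {A,T} (+1)
site 1, node SYZ: S={C} ∪ YZ={A,T} → {A,C,T} (+1)
site 1, node DSYZ: D={T} ∩ SYZ={A,C,T} → {T} (+0)
site 2, node YZ: Y={A} ∪ Z={T} → {A,T} (+1)
site 2, node SYZ: S={C} ∪ YZ={A,T} → {A,C,T} (+1)
site 2, node DSYZ: D={A} ∩ SYZ={A,C,T} → {A} (+0)
per-site changes: [2, 2, 2]; total = 6

A,C,T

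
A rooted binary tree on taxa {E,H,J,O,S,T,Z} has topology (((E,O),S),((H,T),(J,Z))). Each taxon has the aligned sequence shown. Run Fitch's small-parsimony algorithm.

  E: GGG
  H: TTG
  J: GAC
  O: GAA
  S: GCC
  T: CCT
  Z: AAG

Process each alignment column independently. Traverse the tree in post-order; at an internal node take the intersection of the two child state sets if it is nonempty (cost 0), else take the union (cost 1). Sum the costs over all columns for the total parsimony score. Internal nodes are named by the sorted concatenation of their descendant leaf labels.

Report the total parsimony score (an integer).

11

[col 0] EO: children E:{G}, O:{G} ∩→ {G}; cost 0
[col 0] EOS: children EO:{G}, S:{G} ∩→ {G}; cost 0
[col 0] HT: children H:{T}, T:{C} ∪→ {C,T}; cost 1
[col 0] JZ: children J:{G}, Z:{A} ∪→ {A,G}; cost 1
[col 0] HJTZ: children HT:{C,T}, JZ:{A,G} ∪→ {A,C,G,T}; cost 1
[col 0] EHJOSTZ: children EOS:{G}, HJTZ:{A,C,G,T} ∩→ {G}; cost 0
[col 1] EO: children E:{G}, O:{A} ∪→ {A,G}; cost 1
[col 1] EOS: children EO:{A,G}, S:{C} ∪→ {A,C,G}; cost 1
[col 1] HT: children H:{T}, T:{C} ∪→ {C,T}; cost 1
[col 1] JZ: children J:{A}, Z:{A} ∩→ {A}; cost 0
[col 1] HJTZ: children HT:{C,T}, JZ:{A} ∪→ {A,C,T}; cost 1
[col 1] EHJOSTZ: children EOS:{A,C,G}, HJTZ:{A,C,T} ∩→ {A,C}; cost 0
[col 2] EO: children E:{G}, O:{A} ∪→ {A,G}; cost 1
[col 2] EOS: children EO:{A,G}, S:{C} ∪→ {A,C,G}; cost 1
[col 2] HT: children H:{G}, T:{T} ∪→ {G,T}; cost 1
[col 2] JZ: children J:{C}, Z:{G} ∪→ {C,G}; cost 1
[col 2] HJTZ: children HT:{G,T}, JZ:{C,G} ∩→ {G}; cost 0
[col 2] EHJOSTZ: children EOS:{A,C,G}, HJTZ:{G} ∩→ {G}; cost 0
per-site changes: [3, 4, 4]; total = 11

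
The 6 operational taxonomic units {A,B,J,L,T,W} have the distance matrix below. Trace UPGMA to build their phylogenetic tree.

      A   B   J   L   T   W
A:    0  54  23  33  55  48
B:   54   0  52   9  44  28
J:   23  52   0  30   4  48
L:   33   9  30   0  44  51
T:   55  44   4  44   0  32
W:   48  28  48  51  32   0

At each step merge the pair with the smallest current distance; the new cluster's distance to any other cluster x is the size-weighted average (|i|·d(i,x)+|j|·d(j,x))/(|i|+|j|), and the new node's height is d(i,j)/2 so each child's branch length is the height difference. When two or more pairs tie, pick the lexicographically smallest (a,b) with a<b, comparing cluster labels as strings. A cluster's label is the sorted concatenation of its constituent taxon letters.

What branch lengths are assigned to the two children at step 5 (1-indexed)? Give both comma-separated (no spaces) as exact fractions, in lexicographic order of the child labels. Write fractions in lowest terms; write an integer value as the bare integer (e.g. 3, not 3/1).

iteration 1: select J,T (d=4); attach at lengths (2, 2); label the merged cluster JT
  updated: d(A,JT)=39, d(B,JT)=48, d(JT,L)=37, d(JT,W)=40
iteration 2: select B,L (d=9); attach at lengths (9/2, 9/2); label the merged cluster BL
  updated: d(A,BL)=87/2, d(BL,JT)=85/2, d(BL,W)=79/2
iteration 3: select A,JT (d=39); attach at lengths (39/2, 35/2); label the merged cluster AJT
  updated: d(AJT,BL)=257/6, d(AJT,W)=128/3
iteration 4: select BL,W (d=79/2); attach at lengths (61/4, 79/4); label the merged cluster BLW
  updated: d(AJT,BLW)=385/9
iteration 5: select AJT,BLW (d=385/9); attach at lengths (17/9, 59/36); label the merged cluster ABJLTW
final tree: ((A:39/2,(J:2,T:2):35/2):17/9,((B:9/2,L:9/2):61/4,W:79/4):59/36)
total length: 3187/36

17/9,59/36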